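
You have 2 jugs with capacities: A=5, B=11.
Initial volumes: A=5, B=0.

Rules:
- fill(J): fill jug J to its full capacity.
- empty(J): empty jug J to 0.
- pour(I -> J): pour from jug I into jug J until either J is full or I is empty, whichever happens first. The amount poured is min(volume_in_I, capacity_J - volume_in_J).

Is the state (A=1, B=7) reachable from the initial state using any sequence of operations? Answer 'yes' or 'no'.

BFS explored all 32 reachable states.
Reachable set includes: (0,0), (0,1), (0,2), (0,3), (0,4), (0,5), (0,6), (0,7), (0,8), (0,9), (0,10), (0,11) ...
Target (A=1, B=7) not in reachable set → no.

Answer: no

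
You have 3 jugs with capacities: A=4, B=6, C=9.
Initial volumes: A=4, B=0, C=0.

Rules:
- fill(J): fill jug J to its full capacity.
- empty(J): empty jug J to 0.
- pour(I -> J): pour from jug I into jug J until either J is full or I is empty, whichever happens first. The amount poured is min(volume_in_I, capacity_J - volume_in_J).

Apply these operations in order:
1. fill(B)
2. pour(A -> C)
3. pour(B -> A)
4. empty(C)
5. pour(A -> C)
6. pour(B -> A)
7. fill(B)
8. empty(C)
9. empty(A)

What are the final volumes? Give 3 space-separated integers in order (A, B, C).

Step 1: fill(B) -> (A=4 B=6 C=0)
Step 2: pour(A -> C) -> (A=0 B=6 C=4)
Step 3: pour(B -> A) -> (A=4 B=2 C=4)
Step 4: empty(C) -> (A=4 B=2 C=0)
Step 5: pour(A -> C) -> (A=0 B=2 C=4)
Step 6: pour(B -> A) -> (A=2 B=0 C=4)
Step 7: fill(B) -> (A=2 B=6 C=4)
Step 8: empty(C) -> (A=2 B=6 C=0)
Step 9: empty(A) -> (A=0 B=6 C=0)

Answer: 0 6 0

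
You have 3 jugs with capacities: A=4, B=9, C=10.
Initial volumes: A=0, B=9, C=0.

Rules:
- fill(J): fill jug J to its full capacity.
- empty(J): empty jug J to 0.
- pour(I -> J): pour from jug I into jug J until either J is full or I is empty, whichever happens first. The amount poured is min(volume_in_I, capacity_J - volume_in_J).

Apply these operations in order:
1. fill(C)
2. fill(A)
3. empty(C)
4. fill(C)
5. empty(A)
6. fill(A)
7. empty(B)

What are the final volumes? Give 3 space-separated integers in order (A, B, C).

Step 1: fill(C) -> (A=0 B=9 C=10)
Step 2: fill(A) -> (A=4 B=9 C=10)
Step 3: empty(C) -> (A=4 B=9 C=0)
Step 4: fill(C) -> (A=4 B=9 C=10)
Step 5: empty(A) -> (A=0 B=9 C=10)
Step 6: fill(A) -> (A=4 B=9 C=10)
Step 7: empty(B) -> (A=4 B=0 C=10)

Answer: 4 0 10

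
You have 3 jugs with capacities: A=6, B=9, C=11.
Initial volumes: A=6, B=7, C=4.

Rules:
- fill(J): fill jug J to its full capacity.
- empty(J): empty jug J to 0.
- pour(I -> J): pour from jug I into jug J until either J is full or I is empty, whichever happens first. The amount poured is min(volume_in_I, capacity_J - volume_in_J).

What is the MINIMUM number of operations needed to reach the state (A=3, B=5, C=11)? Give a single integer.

Answer: 6

Derivation:
BFS from (A=6, B=7, C=4). One shortest path:
  1. empty(C) -> (A=6 B=7 C=0)
  2. pour(B -> C) -> (A=6 B=0 C=7)
  3. pour(A -> B) -> (A=0 B=6 C=7)
  4. fill(A) -> (A=6 B=6 C=7)
  5. pour(A -> B) -> (A=3 B=9 C=7)
  6. pour(B -> C) -> (A=3 B=5 C=11)
Reached target in 6 moves.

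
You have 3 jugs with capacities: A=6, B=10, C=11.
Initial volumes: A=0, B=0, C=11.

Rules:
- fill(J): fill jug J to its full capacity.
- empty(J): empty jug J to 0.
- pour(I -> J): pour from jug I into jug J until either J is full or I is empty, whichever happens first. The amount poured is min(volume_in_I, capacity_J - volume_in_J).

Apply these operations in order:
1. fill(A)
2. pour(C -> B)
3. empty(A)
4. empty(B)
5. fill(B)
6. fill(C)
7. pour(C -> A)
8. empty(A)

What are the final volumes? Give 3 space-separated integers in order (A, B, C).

Answer: 0 10 5

Derivation:
Step 1: fill(A) -> (A=6 B=0 C=11)
Step 2: pour(C -> B) -> (A=6 B=10 C=1)
Step 3: empty(A) -> (A=0 B=10 C=1)
Step 4: empty(B) -> (A=0 B=0 C=1)
Step 5: fill(B) -> (A=0 B=10 C=1)
Step 6: fill(C) -> (A=0 B=10 C=11)
Step 7: pour(C -> A) -> (A=6 B=10 C=5)
Step 8: empty(A) -> (A=0 B=10 C=5)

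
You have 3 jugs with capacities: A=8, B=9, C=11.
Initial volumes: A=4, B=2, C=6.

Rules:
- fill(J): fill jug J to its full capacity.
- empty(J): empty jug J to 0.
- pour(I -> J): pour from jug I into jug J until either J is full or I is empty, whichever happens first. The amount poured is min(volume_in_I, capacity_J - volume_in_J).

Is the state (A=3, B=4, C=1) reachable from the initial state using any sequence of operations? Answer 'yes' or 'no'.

Answer: no

Derivation:
BFS explored all 521 reachable states.
Reachable set includes: (0,0,0), (0,0,1), (0,0,2), (0,0,3), (0,0,4), (0,0,5), (0,0,6), (0,0,7), (0,0,8), (0,0,9), (0,0,10), (0,0,11) ...
Target (A=3, B=4, C=1) not in reachable set → no.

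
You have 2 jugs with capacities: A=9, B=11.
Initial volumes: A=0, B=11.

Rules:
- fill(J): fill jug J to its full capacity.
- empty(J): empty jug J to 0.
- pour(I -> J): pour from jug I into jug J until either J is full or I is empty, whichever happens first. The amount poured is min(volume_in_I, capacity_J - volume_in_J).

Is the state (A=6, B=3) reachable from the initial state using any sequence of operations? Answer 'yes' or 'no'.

BFS explored all 40 reachable states.
Reachable set includes: (0,0), (0,1), (0,2), (0,3), (0,4), (0,5), (0,6), (0,7), (0,8), (0,9), (0,10), (0,11) ...
Target (A=6, B=3) not in reachable set → no.

Answer: no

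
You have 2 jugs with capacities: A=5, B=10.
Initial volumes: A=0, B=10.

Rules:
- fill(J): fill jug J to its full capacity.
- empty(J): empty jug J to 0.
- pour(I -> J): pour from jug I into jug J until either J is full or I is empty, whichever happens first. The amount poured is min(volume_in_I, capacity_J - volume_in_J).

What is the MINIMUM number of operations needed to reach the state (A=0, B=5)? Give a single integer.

BFS from (A=0, B=10). One shortest path:
  1. pour(B -> A) -> (A=5 B=5)
  2. empty(A) -> (A=0 B=5)
Reached target in 2 moves.

Answer: 2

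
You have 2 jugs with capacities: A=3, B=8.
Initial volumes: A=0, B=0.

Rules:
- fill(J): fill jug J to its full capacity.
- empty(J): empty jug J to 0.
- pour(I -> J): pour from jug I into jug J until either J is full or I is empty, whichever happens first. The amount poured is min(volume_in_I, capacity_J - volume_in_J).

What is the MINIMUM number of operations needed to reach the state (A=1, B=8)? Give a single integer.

Answer: 6

Derivation:
BFS from (A=0, B=0). One shortest path:
  1. fill(A) -> (A=3 B=0)
  2. pour(A -> B) -> (A=0 B=3)
  3. fill(A) -> (A=3 B=3)
  4. pour(A -> B) -> (A=0 B=6)
  5. fill(A) -> (A=3 B=6)
  6. pour(A -> B) -> (A=1 B=8)
Reached target in 6 moves.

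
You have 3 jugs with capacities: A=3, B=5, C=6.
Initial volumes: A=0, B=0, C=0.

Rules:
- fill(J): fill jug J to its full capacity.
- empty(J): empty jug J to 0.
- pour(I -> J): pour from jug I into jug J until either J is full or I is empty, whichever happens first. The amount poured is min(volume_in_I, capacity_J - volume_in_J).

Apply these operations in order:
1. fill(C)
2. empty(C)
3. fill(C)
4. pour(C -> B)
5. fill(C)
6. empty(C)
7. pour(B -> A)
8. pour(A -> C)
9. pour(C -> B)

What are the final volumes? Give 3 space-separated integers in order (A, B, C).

Step 1: fill(C) -> (A=0 B=0 C=6)
Step 2: empty(C) -> (A=0 B=0 C=0)
Step 3: fill(C) -> (A=0 B=0 C=6)
Step 4: pour(C -> B) -> (A=0 B=5 C=1)
Step 5: fill(C) -> (A=0 B=5 C=6)
Step 6: empty(C) -> (A=0 B=5 C=0)
Step 7: pour(B -> A) -> (A=3 B=2 C=0)
Step 8: pour(A -> C) -> (A=0 B=2 C=3)
Step 9: pour(C -> B) -> (A=0 B=5 C=0)

Answer: 0 5 0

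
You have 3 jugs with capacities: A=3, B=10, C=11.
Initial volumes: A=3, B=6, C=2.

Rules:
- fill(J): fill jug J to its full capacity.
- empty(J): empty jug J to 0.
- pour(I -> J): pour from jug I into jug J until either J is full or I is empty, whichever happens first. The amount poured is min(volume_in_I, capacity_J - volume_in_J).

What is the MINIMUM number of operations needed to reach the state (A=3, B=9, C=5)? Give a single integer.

Answer: 4

Derivation:
BFS from (A=3, B=6, C=2). One shortest path:
  1. pour(A -> B) -> (A=0 B=9 C=2)
  2. fill(A) -> (A=3 B=9 C=2)
  3. pour(A -> C) -> (A=0 B=9 C=5)
  4. fill(A) -> (A=3 B=9 C=5)
Reached target in 4 moves.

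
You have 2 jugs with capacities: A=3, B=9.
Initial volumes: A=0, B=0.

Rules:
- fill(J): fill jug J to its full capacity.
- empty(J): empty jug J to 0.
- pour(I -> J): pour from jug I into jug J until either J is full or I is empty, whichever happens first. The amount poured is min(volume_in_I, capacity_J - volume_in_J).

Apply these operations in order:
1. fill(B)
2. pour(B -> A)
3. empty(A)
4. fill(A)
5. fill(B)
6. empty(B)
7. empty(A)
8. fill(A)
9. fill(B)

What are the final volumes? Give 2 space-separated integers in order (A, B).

Step 1: fill(B) -> (A=0 B=9)
Step 2: pour(B -> A) -> (A=3 B=6)
Step 3: empty(A) -> (A=0 B=6)
Step 4: fill(A) -> (A=3 B=6)
Step 5: fill(B) -> (A=3 B=9)
Step 6: empty(B) -> (A=3 B=0)
Step 7: empty(A) -> (A=0 B=0)
Step 8: fill(A) -> (A=3 B=0)
Step 9: fill(B) -> (A=3 B=9)

Answer: 3 9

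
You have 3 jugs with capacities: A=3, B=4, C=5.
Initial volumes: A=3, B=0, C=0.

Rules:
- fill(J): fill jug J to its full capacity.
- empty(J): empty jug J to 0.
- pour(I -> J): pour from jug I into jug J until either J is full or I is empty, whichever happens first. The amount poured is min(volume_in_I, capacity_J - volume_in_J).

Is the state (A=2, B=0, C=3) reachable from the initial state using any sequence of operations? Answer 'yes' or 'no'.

Answer: yes

Derivation:
BFS from (A=3, B=0, C=0):
  1. empty(A) -> (A=0 B=0 C=0)
  2. fill(C) -> (A=0 B=0 C=5)
  3. pour(C -> A) -> (A=3 B=0 C=2)
  4. pour(A -> B) -> (A=0 B=3 C=2)
  5. pour(C -> A) -> (A=2 B=3 C=0)
  6. pour(B -> C) -> (A=2 B=0 C=3)
Target reached → yes.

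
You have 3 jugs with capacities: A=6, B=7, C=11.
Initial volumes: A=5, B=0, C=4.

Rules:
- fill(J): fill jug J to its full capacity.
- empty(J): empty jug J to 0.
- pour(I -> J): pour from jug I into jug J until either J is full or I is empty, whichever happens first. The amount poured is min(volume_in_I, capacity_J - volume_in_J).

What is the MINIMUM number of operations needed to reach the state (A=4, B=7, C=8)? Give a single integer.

BFS from (A=5, B=0, C=4). One shortest path:
  1. pour(A -> B) -> (A=0 B=5 C=4)
  2. fill(A) -> (A=6 B=5 C=4)
  3. pour(A -> B) -> (A=4 B=7 C=4)
  4. empty(B) -> (A=4 B=0 C=4)
  5. pour(C -> B) -> (A=4 B=4 C=0)
  6. fill(C) -> (A=4 B=4 C=11)
  7. pour(C -> B) -> (A=4 B=7 C=8)
Reached target in 7 moves.

Answer: 7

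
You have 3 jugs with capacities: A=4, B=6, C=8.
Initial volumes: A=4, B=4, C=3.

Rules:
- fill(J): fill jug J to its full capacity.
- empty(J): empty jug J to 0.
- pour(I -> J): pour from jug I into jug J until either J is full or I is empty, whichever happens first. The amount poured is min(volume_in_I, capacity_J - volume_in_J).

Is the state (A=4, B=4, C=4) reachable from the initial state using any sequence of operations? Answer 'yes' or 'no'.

BFS from (A=4, B=4, C=3):
  1. empty(A) -> (A=0 B=4 C=3)
  2. fill(C) -> (A=0 B=4 C=8)
  3. pour(C -> A) -> (A=4 B=4 C=4)
Target reached → yes.

Answer: yes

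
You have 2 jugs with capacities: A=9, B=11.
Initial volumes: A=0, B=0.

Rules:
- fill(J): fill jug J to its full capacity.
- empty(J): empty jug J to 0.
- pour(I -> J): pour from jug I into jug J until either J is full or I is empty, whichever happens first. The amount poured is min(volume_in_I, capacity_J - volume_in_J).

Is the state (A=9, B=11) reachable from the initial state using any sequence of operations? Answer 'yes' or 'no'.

BFS from (A=0, B=0):
  1. fill(A) -> (A=9 B=0)
  2. fill(B) -> (A=9 B=11)
Target reached → yes.

Answer: yes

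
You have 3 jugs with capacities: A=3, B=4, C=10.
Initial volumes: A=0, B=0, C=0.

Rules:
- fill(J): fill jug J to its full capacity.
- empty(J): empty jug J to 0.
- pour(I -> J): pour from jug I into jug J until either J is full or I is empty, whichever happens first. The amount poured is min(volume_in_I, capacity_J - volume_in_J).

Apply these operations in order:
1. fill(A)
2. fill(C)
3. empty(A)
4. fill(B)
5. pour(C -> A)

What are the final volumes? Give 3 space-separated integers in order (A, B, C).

Step 1: fill(A) -> (A=3 B=0 C=0)
Step 2: fill(C) -> (A=3 B=0 C=10)
Step 3: empty(A) -> (A=0 B=0 C=10)
Step 4: fill(B) -> (A=0 B=4 C=10)
Step 5: pour(C -> A) -> (A=3 B=4 C=7)

Answer: 3 4 7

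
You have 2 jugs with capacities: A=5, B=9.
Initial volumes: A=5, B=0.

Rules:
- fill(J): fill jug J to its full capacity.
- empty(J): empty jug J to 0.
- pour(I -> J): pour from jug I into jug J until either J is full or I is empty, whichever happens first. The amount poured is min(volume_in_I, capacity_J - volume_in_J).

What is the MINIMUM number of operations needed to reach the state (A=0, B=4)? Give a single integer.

Answer: 4

Derivation:
BFS from (A=5, B=0). One shortest path:
  1. empty(A) -> (A=0 B=0)
  2. fill(B) -> (A=0 B=9)
  3. pour(B -> A) -> (A=5 B=4)
  4. empty(A) -> (A=0 B=4)
Reached target in 4 moves.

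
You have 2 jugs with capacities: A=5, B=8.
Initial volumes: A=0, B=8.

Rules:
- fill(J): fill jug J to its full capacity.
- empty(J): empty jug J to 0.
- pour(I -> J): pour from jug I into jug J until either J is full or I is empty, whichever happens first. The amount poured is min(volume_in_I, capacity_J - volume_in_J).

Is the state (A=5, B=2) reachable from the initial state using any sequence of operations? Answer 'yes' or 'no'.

BFS from (A=0, B=8):
  1. fill(A) -> (A=5 B=8)
  2. empty(B) -> (A=5 B=0)
  3. pour(A -> B) -> (A=0 B=5)
  4. fill(A) -> (A=5 B=5)
  5. pour(A -> B) -> (A=2 B=8)
  6. empty(B) -> (A=2 B=0)
  7. pour(A -> B) -> (A=0 B=2)
  8. fill(A) -> (A=5 B=2)
Target reached → yes.

Answer: yes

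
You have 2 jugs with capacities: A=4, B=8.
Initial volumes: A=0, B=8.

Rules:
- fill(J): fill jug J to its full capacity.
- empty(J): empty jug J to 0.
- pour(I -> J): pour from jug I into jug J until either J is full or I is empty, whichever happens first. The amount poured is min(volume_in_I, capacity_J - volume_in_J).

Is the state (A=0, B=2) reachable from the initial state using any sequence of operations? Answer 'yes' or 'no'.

BFS explored all 6 reachable states.
Reachable set includes: (0,0), (0,4), (0,8), (4,0), (4,4), (4,8)
Target (A=0, B=2) not in reachable set → no.

Answer: no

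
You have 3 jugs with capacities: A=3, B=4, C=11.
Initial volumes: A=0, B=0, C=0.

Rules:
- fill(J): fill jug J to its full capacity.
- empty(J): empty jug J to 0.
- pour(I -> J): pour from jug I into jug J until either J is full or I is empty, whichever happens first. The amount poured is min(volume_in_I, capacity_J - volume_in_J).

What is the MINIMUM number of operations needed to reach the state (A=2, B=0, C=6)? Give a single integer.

Answer: 8

Derivation:
BFS from (A=0, B=0, C=0). One shortest path:
  1. fill(B) -> (A=0 B=4 C=0)
  2. pour(B -> A) -> (A=3 B=1 C=0)
  3. pour(A -> C) -> (A=0 B=1 C=3)
  4. pour(B -> A) -> (A=1 B=0 C=3)
  5. fill(B) -> (A=1 B=4 C=3)
  6. pour(B -> A) -> (A=3 B=2 C=3)
  7. pour(A -> C) -> (A=0 B=2 C=6)
  8. pour(B -> A) -> (A=2 B=0 C=6)
Reached target in 8 moves.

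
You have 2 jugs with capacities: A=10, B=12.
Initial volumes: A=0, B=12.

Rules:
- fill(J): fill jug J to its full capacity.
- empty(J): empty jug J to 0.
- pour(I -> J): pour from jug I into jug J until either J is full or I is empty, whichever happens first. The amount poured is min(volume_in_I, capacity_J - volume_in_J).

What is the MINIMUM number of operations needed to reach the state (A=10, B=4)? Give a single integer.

Answer: 5

Derivation:
BFS from (A=0, B=12). One shortest path:
  1. pour(B -> A) -> (A=10 B=2)
  2. empty(A) -> (A=0 B=2)
  3. pour(B -> A) -> (A=2 B=0)
  4. fill(B) -> (A=2 B=12)
  5. pour(B -> A) -> (A=10 B=4)
Reached target in 5 moves.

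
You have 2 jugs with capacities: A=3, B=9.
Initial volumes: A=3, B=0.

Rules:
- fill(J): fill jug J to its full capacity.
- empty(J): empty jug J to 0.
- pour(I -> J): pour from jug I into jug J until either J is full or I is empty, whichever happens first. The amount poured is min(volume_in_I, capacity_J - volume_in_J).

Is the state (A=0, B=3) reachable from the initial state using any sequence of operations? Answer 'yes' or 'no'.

Answer: yes

Derivation:
BFS from (A=3, B=0):
  1. pour(A -> B) -> (A=0 B=3)
Target reached → yes.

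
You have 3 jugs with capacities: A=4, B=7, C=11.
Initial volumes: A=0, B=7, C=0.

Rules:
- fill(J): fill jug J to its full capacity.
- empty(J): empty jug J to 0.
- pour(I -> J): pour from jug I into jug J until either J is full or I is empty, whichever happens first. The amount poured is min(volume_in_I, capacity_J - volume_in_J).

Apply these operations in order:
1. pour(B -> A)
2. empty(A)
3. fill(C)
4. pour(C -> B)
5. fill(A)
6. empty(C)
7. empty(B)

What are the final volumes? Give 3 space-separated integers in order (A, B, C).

Step 1: pour(B -> A) -> (A=4 B=3 C=0)
Step 2: empty(A) -> (A=0 B=3 C=0)
Step 3: fill(C) -> (A=0 B=3 C=11)
Step 4: pour(C -> B) -> (A=0 B=7 C=7)
Step 5: fill(A) -> (A=4 B=7 C=7)
Step 6: empty(C) -> (A=4 B=7 C=0)
Step 7: empty(B) -> (A=4 B=0 C=0)

Answer: 4 0 0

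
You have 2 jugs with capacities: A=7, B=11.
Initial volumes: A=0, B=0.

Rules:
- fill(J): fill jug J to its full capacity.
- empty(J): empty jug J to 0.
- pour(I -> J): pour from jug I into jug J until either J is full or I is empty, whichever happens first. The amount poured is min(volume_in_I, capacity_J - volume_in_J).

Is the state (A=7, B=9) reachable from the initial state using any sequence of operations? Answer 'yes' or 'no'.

BFS from (A=0, B=0):
  1. fill(B) -> (A=0 B=11)
  2. pour(B -> A) -> (A=7 B=4)
  3. empty(A) -> (A=0 B=4)
  4. pour(B -> A) -> (A=4 B=0)
  5. fill(B) -> (A=4 B=11)
  6. pour(B -> A) -> (A=7 B=8)
  7. empty(A) -> (A=0 B=8)
  8. pour(B -> A) -> (A=7 B=1)
  9. empty(A) -> (A=0 B=1)
  10. pour(B -> A) -> (A=1 B=0)
  11. fill(B) -> (A=1 B=11)
  12. pour(B -> A) -> (A=7 B=5)
  13. empty(A) -> (A=0 B=5)
  14. pour(B -> A) -> (A=5 B=0)
  15. fill(B) -> (A=5 B=11)
  16. pour(B -> A) -> (A=7 B=9)
Target reached → yes.

Answer: yes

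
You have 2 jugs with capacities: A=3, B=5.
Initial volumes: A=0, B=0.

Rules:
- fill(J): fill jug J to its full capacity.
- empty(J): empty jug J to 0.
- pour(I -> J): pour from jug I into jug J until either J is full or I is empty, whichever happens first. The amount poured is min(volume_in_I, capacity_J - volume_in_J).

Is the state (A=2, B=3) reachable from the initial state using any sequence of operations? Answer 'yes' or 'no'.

Answer: no

Derivation:
BFS explored all 16 reachable states.
Reachable set includes: (0,0), (0,1), (0,2), (0,3), (0,4), (0,5), (1,0), (1,5), (2,0), (2,5), (3,0), (3,1) ...
Target (A=2, B=3) not in reachable set → no.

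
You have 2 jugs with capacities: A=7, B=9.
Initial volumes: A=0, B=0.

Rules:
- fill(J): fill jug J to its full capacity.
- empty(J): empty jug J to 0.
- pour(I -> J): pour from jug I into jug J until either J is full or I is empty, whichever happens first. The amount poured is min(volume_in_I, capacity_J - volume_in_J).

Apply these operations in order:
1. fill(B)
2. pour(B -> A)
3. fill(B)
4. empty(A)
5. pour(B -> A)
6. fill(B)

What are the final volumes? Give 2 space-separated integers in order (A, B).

Answer: 7 9

Derivation:
Step 1: fill(B) -> (A=0 B=9)
Step 2: pour(B -> A) -> (A=7 B=2)
Step 3: fill(B) -> (A=7 B=9)
Step 4: empty(A) -> (A=0 B=9)
Step 5: pour(B -> A) -> (A=7 B=2)
Step 6: fill(B) -> (A=7 B=9)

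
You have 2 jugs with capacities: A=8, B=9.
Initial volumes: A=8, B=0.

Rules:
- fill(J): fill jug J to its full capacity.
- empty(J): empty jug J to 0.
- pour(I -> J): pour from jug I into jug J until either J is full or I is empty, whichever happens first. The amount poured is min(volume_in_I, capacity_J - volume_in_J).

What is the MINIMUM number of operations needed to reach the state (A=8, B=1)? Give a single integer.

Answer: 3

Derivation:
BFS from (A=8, B=0). One shortest path:
  1. empty(A) -> (A=0 B=0)
  2. fill(B) -> (A=0 B=9)
  3. pour(B -> A) -> (A=8 B=1)
Reached target in 3 moves.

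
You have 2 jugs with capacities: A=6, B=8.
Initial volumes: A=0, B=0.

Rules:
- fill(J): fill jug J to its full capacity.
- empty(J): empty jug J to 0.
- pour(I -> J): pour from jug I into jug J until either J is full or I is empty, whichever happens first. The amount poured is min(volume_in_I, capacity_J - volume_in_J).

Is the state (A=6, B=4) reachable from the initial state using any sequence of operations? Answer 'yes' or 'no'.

BFS from (A=0, B=0):
  1. fill(B) -> (A=0 B=8)
  2. pour(B -> A) -> (A=6 B=2)
  3. empty(A) -> (A=0 B=2)
  4. pour(B -> A) -> (A=2 B=0)
  5. fill(B) -> (A=2 B=8)
  6. pour(B -> A) -> (A=6 B=4)
Target reached → yes.

Answer: yes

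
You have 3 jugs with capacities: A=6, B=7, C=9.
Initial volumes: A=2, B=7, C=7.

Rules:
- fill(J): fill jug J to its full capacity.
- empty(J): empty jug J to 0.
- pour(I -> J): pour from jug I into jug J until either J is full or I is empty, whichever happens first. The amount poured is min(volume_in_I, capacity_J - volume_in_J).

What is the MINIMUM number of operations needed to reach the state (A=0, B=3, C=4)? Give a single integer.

BFS from (A=2, B=7, C=7). One shortest path:
  1. pour(B -> A) -> (A=6 B=3 C=7)
  2. pour(A -> C) -> (A=4 B=3 C=9)
  3. empty(C) -> (A=4 B=3 C=0)
  4. pour(A -> C) -> (A=0 B=3 C=4)
Reached target in 4 moves.

Answer: 4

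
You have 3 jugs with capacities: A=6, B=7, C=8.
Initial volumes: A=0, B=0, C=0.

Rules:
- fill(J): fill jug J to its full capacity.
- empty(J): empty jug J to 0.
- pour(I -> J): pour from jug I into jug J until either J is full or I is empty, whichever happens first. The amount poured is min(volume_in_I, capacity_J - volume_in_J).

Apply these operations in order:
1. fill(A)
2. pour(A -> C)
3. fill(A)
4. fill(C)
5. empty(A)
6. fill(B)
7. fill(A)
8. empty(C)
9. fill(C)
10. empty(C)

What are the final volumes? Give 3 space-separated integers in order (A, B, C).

Answer: 6 7 0

Derivation:
Step 1: fill(A) -> (A=6 B=0 C=0)
Step 2: pour(A -> C) -> (A=0 B=0 C=6)
Step 3: fill(A) -> (A=6 B=0 C=6)
Step 4: fill(C) -> (A=6 B=0 C=8)
Step 5: empty(A) -> (A=0 B=0 C=8)
Step 6: fill(B) -> (A=0 B=7 C=8)
Step 7: fill(A) -> (A=6 B=7 C=8)
Step 8: empty(C) -> (A=6 B=7 C=0)
Step 9: fill(C) -> (A=6 B=7 C=8)
Step 10: empty(C) -> (A=6 B=7 C=0)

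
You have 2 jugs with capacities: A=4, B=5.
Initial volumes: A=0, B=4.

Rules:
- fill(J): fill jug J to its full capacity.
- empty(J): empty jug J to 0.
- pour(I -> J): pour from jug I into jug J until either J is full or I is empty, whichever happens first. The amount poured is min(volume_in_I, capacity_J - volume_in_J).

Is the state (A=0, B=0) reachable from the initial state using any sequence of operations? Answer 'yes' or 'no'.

Answer: yes

Derivation:
BFS from (A=0, B=4):
  1. empty(B) -> (A=0 B=0)
Target reached → yes.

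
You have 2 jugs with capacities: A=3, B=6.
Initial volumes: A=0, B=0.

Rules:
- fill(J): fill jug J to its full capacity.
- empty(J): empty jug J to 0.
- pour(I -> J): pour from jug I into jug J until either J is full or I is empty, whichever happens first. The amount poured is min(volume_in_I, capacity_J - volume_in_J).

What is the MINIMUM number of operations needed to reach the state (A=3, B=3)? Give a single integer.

BFS from (A=0, B=0). One shortest path:
  1. fill(B) -> (A=0 B=6)
  2. pour(B -> A) -> (A=3 B=3)
Reached target in 2 moves.

Answer: 2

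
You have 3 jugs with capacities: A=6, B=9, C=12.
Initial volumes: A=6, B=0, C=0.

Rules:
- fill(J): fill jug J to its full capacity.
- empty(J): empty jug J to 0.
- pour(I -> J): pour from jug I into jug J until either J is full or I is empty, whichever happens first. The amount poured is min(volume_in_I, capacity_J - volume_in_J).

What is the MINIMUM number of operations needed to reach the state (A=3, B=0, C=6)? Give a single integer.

Answer: 5

Derivation:
BFS from (A=6, B=0, C=0). One shortest path:
  1. empty(A) -> (A=0 B=0 C=0)
  2. fill(B) -> (A=0 B=9 C=0)
  3. pour(B -> A) -> (A=6 B=3 C=0)
  4. pour(A -> C) -> (A=0 B=3 C=6)
  5. pour(B -> A) -> (A=3 B=0 C=6)
Reached target in 5 moves.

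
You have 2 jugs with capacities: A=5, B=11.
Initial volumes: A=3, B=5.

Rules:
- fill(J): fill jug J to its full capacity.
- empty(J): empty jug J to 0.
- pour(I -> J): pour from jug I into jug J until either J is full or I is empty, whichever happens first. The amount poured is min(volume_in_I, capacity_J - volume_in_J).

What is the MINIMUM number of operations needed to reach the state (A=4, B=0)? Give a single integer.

BFS from (A=3, B=5). One shortest path:
  1. fill(A) -> (A=5 B=5)
  2. pour(A -> B) -> (A=0 B=10)
  3. fill(A) -> (A=5 B=10)
  4. pour(A -> B) -> (A=4 B=11)
  5. empty(B) -> (A=4 B=0)
Reached target in 5 moves.

Answer: 5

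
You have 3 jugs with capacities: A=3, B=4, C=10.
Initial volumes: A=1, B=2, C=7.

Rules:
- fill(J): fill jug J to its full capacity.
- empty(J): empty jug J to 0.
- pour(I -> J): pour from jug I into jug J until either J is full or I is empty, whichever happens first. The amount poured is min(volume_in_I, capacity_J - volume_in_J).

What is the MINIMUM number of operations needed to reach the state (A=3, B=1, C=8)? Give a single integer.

BFS from (A=1, B=2, C=7). One shortest path:
  1. fill(B) -> (A=1 B=4 C=7)
  2. pour(A -> C) -> (A=0 B=4 C=8)
  3. pour(B -> A) -> (A=3 B=1 C=8)
Reached target in 3 moves.

Answer: 3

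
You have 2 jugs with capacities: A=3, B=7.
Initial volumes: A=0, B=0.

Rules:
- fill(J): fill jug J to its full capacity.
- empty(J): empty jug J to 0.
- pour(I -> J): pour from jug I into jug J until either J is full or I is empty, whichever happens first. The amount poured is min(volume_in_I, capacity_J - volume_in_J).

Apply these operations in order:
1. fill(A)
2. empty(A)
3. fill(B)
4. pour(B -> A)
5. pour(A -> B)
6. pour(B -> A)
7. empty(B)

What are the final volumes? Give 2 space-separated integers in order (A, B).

Answer: 3 0

Derivation:
Step 1: fill(A) -> (A=3 B=0)
Step 2: empty(A) -> (A=0 B=0)
Step 3: fill(B) -> (A=0 B=7)
Step 4: pour(B -> A) -> (A=3 B=4)
Step 5: pour(A -> B) -> (A=0 B=7)
Step 6: pour(B -> A) -> (A=3 B=4)
Step 7: empty(B) -> (A=3 B=0)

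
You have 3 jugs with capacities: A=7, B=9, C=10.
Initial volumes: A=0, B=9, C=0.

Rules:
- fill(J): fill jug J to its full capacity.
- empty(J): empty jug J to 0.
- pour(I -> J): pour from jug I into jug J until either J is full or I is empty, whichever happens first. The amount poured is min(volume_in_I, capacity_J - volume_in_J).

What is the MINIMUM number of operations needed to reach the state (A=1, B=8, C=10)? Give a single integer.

BFS from (A=0, B=9, C=0). One shortest path:
  1. empty(B) -> (A=0 B=0 C=0)
  2. fill(C) -> (A=0 B=0 C=10)
  3. pour(C -> B) -> (A=0 B=9 C=1)
  4. pour(C -> A) -> (A=1 B=9 C=0)
  5. pour(B -> C) -> (A=1 B=0 C=9)
  6. fill(B) -> (A=1 B=9 C=9)
  7. pour(B -> C) -> (A=1 B=8 C=10)
Reached target in 7 moves.

Answer: 7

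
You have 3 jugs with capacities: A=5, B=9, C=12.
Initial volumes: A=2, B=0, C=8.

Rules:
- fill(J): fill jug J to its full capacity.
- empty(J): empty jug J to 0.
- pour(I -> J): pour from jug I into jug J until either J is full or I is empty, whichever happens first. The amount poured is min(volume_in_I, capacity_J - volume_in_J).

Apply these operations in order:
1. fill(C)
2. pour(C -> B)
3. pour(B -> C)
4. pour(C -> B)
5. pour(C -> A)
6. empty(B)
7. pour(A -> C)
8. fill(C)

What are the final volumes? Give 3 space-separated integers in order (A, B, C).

Answer: 0 0 12

Derivation:
Step 1: fill(C) -> (A=2 B=0 C=12)
Step 2: pour(C -> B) -> (A=2 B=9 C=3)
Step 3: pour(B -> C) -> (A=2 B=0 C=12)
Step 4: pour(C -> B) -> (A=2 B=9 C=3)
Step 5: pour(C -> A) -> (A=5 B=9 C=0)
Step 6: empty(B) -> (A=5 B=0 C=0)
Step 7: pour(A -> C) -> (A=0 B=0 C=5)
Step 8: fill(C) -> (A=0 B=0 C=12)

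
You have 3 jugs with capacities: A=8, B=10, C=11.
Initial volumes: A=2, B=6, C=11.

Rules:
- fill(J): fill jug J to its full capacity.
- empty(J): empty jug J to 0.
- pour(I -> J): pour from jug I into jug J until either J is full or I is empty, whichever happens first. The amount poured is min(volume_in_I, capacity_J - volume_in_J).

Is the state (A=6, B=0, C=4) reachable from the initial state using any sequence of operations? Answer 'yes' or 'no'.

BFS from (A=2, B=6, C=11):
  1. empty(C) -> (A=2 B=6 C=0)
  2. pour(B -> C) -> (A=2 B=0 C=6)
  3. fill(B) -> (A=2 B=10 C=6)
  4. pour(B -> A) -> (A=8 B=4 C=6)
  5. empty(A) -> (A=0 B=4 C=6)
  6. pour(C -> A) -> (A=6 B=4 C=0)
  7. pour(B -> C) -> (A=6 B=0 C=4)
Target reached → yes.

Answer: yes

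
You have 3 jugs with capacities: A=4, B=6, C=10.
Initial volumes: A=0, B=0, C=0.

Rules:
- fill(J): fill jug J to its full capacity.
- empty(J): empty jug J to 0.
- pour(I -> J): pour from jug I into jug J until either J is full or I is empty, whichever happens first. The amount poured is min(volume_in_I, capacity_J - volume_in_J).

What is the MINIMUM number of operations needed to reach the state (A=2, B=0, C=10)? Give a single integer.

BFS from (A=0, B=0, C=0). One shortest path:
  1. fill(B) -> (A=0 B=6 C=0)
  2. fill(C) -> (A=0 B=6 C=10)
  3. pour(B -> A) -> (A=4 B=2 C=10)
  4. empty(A) -> (A=0 B=2 C=10)
  5. pour(B -> A) -> (A=2 B=0 C=10)
Reached target in 5 moves.

Answer: 5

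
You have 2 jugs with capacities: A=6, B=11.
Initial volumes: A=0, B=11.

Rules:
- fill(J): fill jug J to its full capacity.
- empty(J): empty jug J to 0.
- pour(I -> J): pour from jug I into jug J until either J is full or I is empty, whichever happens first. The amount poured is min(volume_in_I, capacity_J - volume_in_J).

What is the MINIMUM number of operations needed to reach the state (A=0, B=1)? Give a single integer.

Answer: 7

Derivation:
BFS from (A=0, B=11). One shortest path:
  1. fill(A) -> (A=6 B=11)
  2. empty(B) -> (A=6 B=0)
  3. pour(A -> B) -> (A=0 B=6)
  4. fill(A) -> (A=6 B=6)
  5. pour(A -> B) -> (A=1 B=11)
  6. empty(B) -> (A=1 B=0)
  7. pour(A -> B) -> (A=0 B=1)
Reached target in 7 moves.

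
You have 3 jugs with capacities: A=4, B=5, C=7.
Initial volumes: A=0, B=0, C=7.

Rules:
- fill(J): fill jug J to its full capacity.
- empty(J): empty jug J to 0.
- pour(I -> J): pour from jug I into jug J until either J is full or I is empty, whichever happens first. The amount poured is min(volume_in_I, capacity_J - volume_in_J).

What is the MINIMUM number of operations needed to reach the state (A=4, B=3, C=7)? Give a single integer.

Answer: 3

Derivation:
BFS from (A=0, B=0, C=7). One shortest path:
  1. pour(C -> A) -> (A=4 B=0 C=3)
  2. pour(C -> B) -> (A=4 B=3 C=0)
  3. fill(C) -> (A=4 B=3 C=7)
Reached target in 3 moves.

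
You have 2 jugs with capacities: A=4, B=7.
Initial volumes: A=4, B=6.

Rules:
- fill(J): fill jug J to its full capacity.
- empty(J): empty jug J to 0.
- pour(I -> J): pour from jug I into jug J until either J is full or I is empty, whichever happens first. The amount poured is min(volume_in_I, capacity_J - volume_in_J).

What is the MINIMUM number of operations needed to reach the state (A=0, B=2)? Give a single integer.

Answer: 3

Derivation:
BFS from (A=4, B=6). One shortest path:
  1. empty(A) -> (A=0 B=6)
  2. pour(B -> A) -> (A=4 B=2)
  3. empty(A) -> (A=0 B=2)
Reached target in 3 moves.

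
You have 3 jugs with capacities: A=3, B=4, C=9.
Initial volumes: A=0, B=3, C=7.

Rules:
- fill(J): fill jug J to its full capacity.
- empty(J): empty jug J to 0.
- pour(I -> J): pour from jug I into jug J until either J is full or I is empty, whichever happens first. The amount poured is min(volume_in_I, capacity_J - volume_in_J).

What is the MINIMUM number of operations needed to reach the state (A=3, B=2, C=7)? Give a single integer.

Answer: 5

Derivation:
BFS from (A=0, B=3, C=7). One shortest path:
  1. fill(A) -> (A=3 B=3 C=7)
  2. pour(A -> B) -> (A=2 B=4 C=7)
  3. empty(B) -> (A=2 B=0 C=7)
  4. pour(A -> B) -> (A=0 B=2 C=7)
  5. fill(A) -> (A=3 B=2 C=7)
Reached target in 5 moves.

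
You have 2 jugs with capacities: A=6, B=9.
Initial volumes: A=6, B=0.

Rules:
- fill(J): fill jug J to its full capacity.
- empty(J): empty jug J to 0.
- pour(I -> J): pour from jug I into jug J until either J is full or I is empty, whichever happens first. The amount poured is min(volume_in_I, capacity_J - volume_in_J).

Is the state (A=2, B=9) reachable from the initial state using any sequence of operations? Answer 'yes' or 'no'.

Answer: no

Derivation:
BFS explored all 10 reachable states.
Reachable set includes: (0,0), (0,3), (0,6), (0,9), (3,0), (3,9), (6,0), (6,3), (6,6), (6,9)
Target (A=2, B=9) not in reachable set → no.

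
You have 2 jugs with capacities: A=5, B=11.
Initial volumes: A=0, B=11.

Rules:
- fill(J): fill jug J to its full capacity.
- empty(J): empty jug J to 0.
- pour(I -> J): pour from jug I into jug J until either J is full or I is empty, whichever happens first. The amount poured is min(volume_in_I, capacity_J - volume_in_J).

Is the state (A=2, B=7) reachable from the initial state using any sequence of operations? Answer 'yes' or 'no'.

BFS explored all 32 reachable states.
Reachable set includes: (0,0), (0,1), (0,2), (0,3), (0,4), (0,5), (0,6), (0,7), (0,8), (0,9), (0,10), (0,11) ...
Target (A=2, B=7) not in reachable set → no.

Answer: no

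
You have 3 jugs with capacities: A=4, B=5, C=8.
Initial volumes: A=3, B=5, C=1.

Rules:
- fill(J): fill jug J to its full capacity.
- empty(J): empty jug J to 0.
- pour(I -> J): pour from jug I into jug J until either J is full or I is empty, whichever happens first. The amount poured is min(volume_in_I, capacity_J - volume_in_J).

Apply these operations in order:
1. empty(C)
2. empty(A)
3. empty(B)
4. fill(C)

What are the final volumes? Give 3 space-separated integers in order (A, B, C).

Answer: 0 0 8

Derivation:
Step 1: empty(C) -> (A=3 B=5 C=0)
Step 2: empty(A) -> (A=0 B=5 C=0)
Step 3: empty(B) -> (A=0 B=0 C=0)
Step 4: fill(C) -> (A=0 B=0 C=8)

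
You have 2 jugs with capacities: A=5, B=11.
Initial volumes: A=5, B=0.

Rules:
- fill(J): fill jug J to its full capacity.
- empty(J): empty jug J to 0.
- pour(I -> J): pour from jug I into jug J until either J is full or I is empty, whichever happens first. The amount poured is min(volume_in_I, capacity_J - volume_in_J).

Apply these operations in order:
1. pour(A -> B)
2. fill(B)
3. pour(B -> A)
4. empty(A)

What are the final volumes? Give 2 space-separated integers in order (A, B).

Answer: 0 6

Derivation:
Step 1: pour(A -> B) -> (A=0 B=5)
Step 2: fill(B) -> (A=0 B=11)
Step 3: pour(B -> A) -> (A=5 B=6)
Step 4: empty(A) -> (A=0 B=6)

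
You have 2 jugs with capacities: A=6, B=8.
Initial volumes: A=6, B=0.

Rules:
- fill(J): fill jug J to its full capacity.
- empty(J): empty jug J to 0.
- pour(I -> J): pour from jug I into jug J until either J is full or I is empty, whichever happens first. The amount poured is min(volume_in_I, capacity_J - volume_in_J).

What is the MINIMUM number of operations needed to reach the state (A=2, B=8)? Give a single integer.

BFS from (A=6, B=0). One shortest path:
  1. empty(A) -> (A=0 B=0)
  2. fill(B) -> (A=0 B=8)
  3. pour(B -> A) -> (A=6 B=2)
  4. empty(A) -> (A=0 B=2)
  5. pour(B -> A) -> (A=2 B=0)
  6. fill(B) -> (A=2 B=8)
Reached target in 6 moves.

Answer: 6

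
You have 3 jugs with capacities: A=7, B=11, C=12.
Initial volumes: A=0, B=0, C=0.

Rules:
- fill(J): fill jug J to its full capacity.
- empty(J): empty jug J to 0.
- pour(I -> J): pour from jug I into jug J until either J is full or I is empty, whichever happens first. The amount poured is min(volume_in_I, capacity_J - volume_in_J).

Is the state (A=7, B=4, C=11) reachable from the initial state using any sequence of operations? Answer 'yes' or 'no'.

Answer: yes

Derivation:
BFS from (A=0, B=0, C=0):
  1. fill(B) -> (A=0 B=11 C=0)
  2. pour(B -> C) -> (A=0 B=0 C=11)
  3. fill(B) -> (A=0 B=11 C=11)
  4. pour(B -> A) -> (A=7 B=4 C=11)
Target reached → yes.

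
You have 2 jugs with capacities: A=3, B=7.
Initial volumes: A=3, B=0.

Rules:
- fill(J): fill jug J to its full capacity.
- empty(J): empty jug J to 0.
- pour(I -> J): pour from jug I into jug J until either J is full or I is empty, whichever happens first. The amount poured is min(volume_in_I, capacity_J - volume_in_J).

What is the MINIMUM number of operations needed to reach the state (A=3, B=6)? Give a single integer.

Answer: 4

Derivation:
BFS from (A=3, B=0). One shortest path:
  1. pour(A -> B) -> (A=0 B=3)
  2. fill(A) -> (A=3 B=3)
  3. pour(A -> B) -> (A=0 B=6)
  4. fill(A) -> (A=3 B=6)
Reached target in 4 moves.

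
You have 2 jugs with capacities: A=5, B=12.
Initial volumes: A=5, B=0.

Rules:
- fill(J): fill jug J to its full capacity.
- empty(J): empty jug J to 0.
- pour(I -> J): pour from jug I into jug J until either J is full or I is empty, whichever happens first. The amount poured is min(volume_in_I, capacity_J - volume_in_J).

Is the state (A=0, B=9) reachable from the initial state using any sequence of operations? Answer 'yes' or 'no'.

Answer: yes

Derivation:
BFS from (A=5, B=0):
  1. empty(A) -> (A=0 B=0)
  2. fill(B) -> (A=0 B=12)
  3. pour(B -> A) -> (A=5 B=7)
  4. empty(A) -> (A=0 B=7)
  5. pour(B -> A) -> (A=5 B=2)
  6. empty(A) -> (A=0 B=2)
  7. pour(B -> A) -> (A=2 B=0)
  8. fill(B) -> (A=2 B=12)
  9. pour(B -> A) -> (A=5 B=9)
  10. empty(A) -> (A=0 B=9)
Target reached → yes.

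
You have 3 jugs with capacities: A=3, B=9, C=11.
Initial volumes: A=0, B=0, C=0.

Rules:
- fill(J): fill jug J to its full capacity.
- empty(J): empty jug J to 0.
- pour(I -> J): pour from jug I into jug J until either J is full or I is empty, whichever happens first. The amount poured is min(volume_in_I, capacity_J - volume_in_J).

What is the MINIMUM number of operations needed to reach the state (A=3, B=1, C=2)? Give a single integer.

Answer: 8

Derivation:
BFS from (A=0, B=0, C=0). One shortest path:
  1. fill(A) -> (A=3 B=0 C=0)
  2. fill(B) -> (A=3 B=9 C=0)
  3. pour(B -> C) -> (A=3 B=0 C=9)
  4. pour(A -> C) -> (A=1 B=0 C=11)
  5. pour(C -> B) -> (A=1 B=9 C=2)
  6. empty(B) -> (A=1 B=0 C=2)
  7. pour(A -> B) -> (A=0 B=1 C=2)
  8. fill(A) -> (A=3 B=1 C=2)
Reached target in 8 moves.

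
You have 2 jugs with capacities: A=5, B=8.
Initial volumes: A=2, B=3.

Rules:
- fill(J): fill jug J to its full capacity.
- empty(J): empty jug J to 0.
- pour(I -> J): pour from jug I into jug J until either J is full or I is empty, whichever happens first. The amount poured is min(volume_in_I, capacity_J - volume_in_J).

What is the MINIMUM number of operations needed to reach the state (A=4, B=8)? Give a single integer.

Answer: 6

Derivation:
BFS from (A=2, B=3). One shortest path:
  1. empty(B) -> (A=2 B=0)
  2. pour(A -> B) -> (A=0 B=2)
  3. fill(A) -> (A=5 B=2)
  4. pour(A -> B) -> (A=0 B=7)
  5. fill(A) -> (A=5 B=7)
  6. pour(A -> B) -> (A=4 B=8)
Reached target in 6 moves.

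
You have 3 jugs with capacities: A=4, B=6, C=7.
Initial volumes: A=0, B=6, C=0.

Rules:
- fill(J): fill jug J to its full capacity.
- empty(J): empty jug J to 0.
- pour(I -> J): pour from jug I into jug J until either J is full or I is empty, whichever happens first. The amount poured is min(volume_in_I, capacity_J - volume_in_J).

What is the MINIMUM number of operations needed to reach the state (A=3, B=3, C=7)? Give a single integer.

BFS from (A=0, B=6, C=0). One shortest path:
  1. fill(A) -> (A=4 B=6 C=0)
  2. pour(A -> C) -> (A=0 B=6 C=4)
  3. pour(B -> C) -> (A=0 B=3 C=7)
  4. pour(C -> A) -> (A=4 B=3 C=3)
  5. empty(A) -> (A=0 B=3 C=3)
  6. pour(C -> A) -> (A=3 B=3 C=0)
  7. fill(C) -> (A=3 B=3 C=7)
Reached target in 7 moves.

Answer: 7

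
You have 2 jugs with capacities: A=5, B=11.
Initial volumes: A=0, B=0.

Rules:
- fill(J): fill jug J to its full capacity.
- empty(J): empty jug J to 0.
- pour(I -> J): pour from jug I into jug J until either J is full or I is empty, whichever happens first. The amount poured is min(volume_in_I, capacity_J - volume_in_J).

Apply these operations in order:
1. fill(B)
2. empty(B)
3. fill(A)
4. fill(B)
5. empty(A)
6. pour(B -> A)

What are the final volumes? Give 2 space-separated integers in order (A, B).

Step 1: fill(B) -> (A=0 B=11)
Step 2: empty(B) -> (A=0 B=0)
Step 3: fill(A) -> (A=5 B=0)
Step 4: fill(B) -> (A=5 B=11)
Step 5: empty(A) -> (A=0 B=11)
Step 6: pour(B -> A) -> (A=5 B=6)

Answer: 5 6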